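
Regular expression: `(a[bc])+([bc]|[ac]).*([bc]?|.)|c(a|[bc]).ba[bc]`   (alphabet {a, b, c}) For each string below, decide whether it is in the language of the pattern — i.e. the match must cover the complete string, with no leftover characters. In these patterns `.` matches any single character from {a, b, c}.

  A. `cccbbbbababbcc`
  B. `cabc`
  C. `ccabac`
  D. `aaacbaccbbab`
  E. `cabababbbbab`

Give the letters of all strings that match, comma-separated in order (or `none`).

A → no match
B. `cabc` → no match
C. `ccabac` → match
D. `aaacbaccbbab` → no match
E. `cabababbbbab` → no match

C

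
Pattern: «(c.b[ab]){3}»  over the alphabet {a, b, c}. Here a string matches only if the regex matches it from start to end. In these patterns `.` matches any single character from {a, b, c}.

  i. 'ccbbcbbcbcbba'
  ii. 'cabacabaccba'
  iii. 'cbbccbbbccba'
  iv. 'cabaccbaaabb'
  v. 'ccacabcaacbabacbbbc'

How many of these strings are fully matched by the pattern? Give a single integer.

i → no match
ii → match
iii → no match
iv → no match
v → no match
Total matched: 1

1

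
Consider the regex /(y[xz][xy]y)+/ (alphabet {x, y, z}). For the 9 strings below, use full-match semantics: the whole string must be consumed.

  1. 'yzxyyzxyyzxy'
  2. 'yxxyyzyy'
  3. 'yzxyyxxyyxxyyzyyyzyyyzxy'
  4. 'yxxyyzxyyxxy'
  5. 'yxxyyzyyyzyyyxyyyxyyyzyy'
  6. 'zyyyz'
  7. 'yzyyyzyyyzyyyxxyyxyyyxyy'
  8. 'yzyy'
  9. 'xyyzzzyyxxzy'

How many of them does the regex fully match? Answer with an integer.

7

1 → match
2 → match
3 → match
4 → match
5 → match
6 → no match — must start with 'y'
7 → match
8 → match
9 → no match — must start with 'y'
Total matched: 7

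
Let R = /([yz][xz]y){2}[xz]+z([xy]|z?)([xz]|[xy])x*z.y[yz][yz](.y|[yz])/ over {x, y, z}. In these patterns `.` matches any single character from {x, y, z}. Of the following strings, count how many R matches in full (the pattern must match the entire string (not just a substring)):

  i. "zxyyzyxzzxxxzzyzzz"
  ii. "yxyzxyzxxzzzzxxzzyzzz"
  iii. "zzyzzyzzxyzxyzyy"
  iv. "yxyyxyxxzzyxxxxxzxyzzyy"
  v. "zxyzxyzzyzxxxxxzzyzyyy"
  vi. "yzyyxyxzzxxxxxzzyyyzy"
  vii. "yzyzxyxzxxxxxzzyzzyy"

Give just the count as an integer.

i → match
ii → match
iii → match
iv → match
v → match
vi → match
vii → match
Total matched: 7

7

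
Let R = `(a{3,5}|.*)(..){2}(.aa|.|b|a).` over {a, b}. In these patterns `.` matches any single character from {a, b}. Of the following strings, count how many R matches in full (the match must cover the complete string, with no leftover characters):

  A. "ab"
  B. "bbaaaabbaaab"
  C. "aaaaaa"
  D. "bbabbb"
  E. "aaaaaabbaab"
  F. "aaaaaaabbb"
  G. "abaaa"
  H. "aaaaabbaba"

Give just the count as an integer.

A. "ab" → no match
B. "bbaaaabbaaab" → match
C. "aaaaaa" → match
D. "bbabbb" → match
E. "aaaaaabbaab" → match
F. "aaaaaaabbb" → match
G. "abaaa" → no match
H. "aaaaabbaba" → match
Total matched: 6

6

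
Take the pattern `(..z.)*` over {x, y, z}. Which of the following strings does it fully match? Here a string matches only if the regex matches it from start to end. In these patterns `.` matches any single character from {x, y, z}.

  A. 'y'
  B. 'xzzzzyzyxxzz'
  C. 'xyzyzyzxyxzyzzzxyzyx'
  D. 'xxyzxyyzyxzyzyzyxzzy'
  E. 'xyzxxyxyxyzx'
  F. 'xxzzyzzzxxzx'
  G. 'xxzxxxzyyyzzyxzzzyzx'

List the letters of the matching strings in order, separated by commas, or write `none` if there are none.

A. 'y' → no match
B. 'xzzzzyzyxxzz' → match
C → no match
D → no match
E. 'xyzxxyxyxyzx' → no match
F. 'xxzzyzzzxxzx' → match
G → match

B, F, G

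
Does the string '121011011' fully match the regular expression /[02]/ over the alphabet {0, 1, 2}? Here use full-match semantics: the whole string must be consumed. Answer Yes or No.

No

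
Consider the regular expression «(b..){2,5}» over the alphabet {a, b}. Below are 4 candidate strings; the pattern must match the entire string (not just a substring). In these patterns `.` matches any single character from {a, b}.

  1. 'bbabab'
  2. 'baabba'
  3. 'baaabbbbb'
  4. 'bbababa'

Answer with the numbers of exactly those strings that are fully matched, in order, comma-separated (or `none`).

1 → match
2 → match
3 → no match
4 → no match

1, 2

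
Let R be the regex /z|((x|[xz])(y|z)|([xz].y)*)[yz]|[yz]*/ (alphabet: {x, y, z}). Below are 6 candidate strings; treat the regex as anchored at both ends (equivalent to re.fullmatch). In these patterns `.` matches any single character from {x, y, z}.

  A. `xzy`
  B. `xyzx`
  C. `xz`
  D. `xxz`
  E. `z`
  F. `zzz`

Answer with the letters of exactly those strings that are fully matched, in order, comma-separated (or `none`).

A → match
B → no match
C → no match
D → no match
E → match
F → match

A, E, F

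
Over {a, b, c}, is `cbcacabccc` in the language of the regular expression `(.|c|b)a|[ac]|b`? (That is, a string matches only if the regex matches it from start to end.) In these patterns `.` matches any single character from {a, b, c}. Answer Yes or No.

No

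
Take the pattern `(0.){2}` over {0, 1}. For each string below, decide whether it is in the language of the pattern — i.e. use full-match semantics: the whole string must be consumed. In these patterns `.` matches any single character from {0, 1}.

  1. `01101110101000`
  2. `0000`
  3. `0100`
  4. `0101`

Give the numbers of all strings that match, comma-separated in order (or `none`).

1 → no match
2 → match
3 → match
4 → match

2, 3, 4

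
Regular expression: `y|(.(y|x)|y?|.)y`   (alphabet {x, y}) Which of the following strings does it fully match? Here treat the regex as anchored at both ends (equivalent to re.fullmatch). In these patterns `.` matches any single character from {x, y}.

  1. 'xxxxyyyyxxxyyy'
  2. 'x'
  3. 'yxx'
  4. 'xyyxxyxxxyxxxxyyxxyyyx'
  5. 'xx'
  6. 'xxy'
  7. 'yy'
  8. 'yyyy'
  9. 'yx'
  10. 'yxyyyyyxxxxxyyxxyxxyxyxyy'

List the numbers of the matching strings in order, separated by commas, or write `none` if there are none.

1 → no match
2 → no match — must end with 'y'
3 → no match — must end with 'y'
4 → no match — must end with 'y'
5 → no match — must end with 'y'
6 → match
7 → match
8 → no match
9 → no match — must end with 'y'
10 → no match

6, 7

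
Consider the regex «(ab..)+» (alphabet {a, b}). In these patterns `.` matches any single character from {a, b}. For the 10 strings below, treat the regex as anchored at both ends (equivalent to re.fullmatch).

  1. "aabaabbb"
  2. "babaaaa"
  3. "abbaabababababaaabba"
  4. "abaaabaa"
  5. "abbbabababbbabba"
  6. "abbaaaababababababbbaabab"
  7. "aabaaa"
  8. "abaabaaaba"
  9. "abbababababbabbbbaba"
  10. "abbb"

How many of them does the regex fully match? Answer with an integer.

4

1 → no match — must start with "ab"
2 → no match — must start with "ab"
3 → match
4 → match
5 → match
6 → no match
7 → no match — must start with "ab"
8 → no match
9 → no match
10 → match
Total matched: 4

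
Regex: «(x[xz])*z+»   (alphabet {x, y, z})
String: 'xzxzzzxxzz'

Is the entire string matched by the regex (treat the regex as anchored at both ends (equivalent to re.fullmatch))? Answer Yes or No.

No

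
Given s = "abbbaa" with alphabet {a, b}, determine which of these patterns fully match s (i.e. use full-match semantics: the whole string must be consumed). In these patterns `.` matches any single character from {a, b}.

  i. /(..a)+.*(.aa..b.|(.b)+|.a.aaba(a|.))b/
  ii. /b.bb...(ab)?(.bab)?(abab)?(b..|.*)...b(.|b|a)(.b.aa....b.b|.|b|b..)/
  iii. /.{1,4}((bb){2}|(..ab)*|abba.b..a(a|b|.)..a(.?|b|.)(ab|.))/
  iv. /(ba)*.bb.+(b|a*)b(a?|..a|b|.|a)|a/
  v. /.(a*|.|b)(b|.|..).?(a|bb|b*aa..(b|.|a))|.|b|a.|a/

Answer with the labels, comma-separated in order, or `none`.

i → no match — must end with "b"
ii → no match — must start with "b"
iii → no match
iv → no match
v → match

v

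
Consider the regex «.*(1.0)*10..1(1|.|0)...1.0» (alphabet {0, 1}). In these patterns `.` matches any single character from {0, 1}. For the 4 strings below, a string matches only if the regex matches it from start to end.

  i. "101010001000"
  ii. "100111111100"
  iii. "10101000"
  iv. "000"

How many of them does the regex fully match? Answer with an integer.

1

i → no match
ii → match
iii → no match
iv → no match
Total matched: 1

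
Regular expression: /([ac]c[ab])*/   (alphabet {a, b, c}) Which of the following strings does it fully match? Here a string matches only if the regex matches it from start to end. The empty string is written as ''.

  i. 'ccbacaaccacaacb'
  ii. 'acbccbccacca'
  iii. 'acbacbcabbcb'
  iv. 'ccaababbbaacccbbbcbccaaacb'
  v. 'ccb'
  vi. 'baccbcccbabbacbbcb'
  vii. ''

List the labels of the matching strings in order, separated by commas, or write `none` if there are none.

ii, v, vii

i → no match
ii → match
iii → no match
iv → no match
v → match
vi → no match
vii → match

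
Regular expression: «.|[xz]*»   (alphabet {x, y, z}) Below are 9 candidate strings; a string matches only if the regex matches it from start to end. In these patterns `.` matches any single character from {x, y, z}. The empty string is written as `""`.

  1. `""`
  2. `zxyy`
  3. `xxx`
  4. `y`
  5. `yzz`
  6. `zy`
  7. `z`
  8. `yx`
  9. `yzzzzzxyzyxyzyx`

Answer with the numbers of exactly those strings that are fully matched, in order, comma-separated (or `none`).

1, 3, 4, 7

1 → match
2 → no match
3 → match
4 → match
5 → no match
6 → no match
7 → match
8 → no match
9 → no match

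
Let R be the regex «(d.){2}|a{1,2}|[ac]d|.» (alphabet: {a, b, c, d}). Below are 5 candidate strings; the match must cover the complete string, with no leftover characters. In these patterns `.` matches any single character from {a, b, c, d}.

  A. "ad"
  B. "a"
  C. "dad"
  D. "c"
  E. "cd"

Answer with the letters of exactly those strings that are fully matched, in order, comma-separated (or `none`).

A → match
B → match
C → no match
D → match
E → match

A, B, D, E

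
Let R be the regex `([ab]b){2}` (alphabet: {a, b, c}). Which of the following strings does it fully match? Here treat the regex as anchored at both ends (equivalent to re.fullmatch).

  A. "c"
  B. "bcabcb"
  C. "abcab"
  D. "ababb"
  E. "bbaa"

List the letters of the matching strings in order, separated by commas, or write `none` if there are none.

none

A. "c" → no match — must end with "b"
B. "bcabcb" → no match
C. "abcab" → no match
D. "ababb" → no match
E. "bbaa" → no match — must end with "b"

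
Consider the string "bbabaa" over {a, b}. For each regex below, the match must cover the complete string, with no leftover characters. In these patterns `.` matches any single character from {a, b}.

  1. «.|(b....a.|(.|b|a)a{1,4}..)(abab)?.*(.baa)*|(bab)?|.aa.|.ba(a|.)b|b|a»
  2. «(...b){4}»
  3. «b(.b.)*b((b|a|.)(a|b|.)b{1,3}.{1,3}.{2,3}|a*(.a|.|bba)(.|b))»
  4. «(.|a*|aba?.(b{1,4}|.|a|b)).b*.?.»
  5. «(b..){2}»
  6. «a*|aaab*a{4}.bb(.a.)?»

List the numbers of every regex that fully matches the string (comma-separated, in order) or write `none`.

1 → no match
2 → no match — must end with "b"
3 → match
4 → no match
5 → match
6 → no match

3, 5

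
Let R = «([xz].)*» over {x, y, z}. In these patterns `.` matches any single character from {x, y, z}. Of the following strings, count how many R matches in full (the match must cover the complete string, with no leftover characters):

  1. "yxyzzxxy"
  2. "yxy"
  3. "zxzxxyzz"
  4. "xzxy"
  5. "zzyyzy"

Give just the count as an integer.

1. "yxyzzxxy" → no match
2. "yxy" → no match
3. "zxzxxyzz" → match
4. "xzxy" → match
5. "zzyyzy" → no match
Total matched: 2

2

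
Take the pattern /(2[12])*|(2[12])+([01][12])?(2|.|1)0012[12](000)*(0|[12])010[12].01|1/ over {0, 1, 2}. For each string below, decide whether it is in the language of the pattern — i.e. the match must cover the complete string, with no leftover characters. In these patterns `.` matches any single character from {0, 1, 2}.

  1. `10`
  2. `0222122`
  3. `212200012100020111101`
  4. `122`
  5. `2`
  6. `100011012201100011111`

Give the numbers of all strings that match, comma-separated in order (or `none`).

1 → no match
2 → no match
3 → no match
4 → no match
5 → no match
6 → no match

none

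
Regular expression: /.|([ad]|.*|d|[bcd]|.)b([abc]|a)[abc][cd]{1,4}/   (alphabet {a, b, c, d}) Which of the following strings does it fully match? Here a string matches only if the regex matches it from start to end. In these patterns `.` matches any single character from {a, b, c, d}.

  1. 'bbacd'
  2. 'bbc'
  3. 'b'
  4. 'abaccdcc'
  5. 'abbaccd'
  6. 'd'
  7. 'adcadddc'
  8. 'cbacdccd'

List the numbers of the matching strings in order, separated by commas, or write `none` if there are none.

1, 3, 4, 5, 6, 8

1 → match
2 → no match
3 → match
4 → match
5 → match
6 → match
7 → no match
8 → match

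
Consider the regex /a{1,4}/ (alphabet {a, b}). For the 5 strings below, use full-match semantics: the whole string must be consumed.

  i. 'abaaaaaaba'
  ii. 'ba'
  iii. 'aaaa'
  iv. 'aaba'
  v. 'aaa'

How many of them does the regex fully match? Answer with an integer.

2

i. 'abaaaaaaba' → no match
ii. 'ba' → no match — must start with 'a'
iii. 'aaaa' → match
iv. 'aaba' → no match
v. 'aaa' → match
Total matched: 2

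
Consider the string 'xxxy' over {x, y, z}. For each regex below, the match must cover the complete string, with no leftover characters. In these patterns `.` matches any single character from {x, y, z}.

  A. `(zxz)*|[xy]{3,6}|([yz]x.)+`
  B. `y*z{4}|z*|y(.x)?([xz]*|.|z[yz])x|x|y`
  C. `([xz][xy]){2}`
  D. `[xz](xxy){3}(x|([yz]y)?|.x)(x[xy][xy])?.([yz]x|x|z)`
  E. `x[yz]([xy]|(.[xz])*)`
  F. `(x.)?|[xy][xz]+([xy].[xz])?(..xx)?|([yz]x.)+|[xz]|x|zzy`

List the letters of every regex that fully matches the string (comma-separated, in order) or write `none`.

A, C

A → match
B → no match
C → match
D → no match
E → no match
F → no match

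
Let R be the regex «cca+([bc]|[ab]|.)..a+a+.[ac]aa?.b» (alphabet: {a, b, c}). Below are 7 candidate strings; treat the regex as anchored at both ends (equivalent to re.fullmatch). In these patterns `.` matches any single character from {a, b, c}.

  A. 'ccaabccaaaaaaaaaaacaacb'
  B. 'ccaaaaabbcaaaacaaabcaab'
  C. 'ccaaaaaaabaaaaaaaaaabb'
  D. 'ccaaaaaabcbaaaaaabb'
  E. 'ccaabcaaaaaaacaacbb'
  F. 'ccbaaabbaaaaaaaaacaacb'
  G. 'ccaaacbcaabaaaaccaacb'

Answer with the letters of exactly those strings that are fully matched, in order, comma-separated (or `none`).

A, C, D

A → match
B → no match
C → match
D → match
E → no match
F → no match — must start with 'cca'
G → no match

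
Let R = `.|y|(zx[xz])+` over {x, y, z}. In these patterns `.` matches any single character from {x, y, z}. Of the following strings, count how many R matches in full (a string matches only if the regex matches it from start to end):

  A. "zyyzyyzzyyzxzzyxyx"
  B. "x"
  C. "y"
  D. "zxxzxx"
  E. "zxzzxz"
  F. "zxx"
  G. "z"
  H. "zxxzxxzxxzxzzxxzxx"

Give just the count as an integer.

A → no match
B → match
C → match
D → match
E → match
F → match
G → match
H → match
Total matched: 7

7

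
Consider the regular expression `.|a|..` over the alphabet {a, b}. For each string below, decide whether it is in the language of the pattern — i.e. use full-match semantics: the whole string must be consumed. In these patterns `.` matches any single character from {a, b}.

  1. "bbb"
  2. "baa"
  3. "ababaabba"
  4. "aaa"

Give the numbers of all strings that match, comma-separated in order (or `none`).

1 → no match
2 → no match
3 → no match
4 → no match

none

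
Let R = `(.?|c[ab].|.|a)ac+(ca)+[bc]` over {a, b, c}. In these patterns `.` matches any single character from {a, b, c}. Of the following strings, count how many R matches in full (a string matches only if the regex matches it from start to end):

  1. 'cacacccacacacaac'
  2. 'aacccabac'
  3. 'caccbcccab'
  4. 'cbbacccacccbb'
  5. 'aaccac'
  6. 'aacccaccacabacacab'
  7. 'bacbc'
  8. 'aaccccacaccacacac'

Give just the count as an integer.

1

1 → no match
2 → no match
3 → no match
4 → no match
5 → match
6 → no match
7 → no match
8 → no match
Total matched: 1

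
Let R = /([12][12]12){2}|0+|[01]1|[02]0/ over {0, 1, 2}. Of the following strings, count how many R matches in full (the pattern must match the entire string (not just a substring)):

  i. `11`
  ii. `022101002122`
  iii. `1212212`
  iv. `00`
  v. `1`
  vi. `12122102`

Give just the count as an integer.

i → match
ii → no match
iii → no match
iv → match
v → no match
vi → no match
Total matched: 2

2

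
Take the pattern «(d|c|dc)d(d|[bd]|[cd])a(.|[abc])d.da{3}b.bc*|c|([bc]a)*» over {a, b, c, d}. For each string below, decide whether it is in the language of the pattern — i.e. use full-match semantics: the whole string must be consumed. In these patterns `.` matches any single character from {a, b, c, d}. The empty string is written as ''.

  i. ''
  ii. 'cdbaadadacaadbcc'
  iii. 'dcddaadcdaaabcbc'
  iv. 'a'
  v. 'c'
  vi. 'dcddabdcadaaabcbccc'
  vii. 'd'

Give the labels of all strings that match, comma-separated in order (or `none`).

i, iii, v

i → match
ii → no match
iii → match
iv → no match
v → match
vi → no match
vii → no match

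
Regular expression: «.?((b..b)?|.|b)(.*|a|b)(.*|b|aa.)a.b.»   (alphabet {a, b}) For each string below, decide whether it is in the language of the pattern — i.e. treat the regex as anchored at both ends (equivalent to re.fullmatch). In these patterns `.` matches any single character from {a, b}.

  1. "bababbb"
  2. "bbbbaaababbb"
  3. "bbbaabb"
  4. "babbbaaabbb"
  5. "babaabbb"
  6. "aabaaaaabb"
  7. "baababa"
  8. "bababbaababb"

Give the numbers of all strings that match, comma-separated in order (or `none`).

1, 2, 3, 4, 5, 6

1 → match
2 → match
3 → match
4 → match
5 → match
6 → match
7 → no match
8 → no match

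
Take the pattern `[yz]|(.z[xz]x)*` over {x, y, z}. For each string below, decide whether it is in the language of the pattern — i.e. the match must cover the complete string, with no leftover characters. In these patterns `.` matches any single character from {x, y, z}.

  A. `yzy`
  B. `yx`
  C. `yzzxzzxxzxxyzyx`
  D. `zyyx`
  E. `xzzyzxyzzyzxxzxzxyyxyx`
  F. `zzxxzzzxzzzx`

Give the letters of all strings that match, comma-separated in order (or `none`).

F

A → no match
B → no match
C → no match
D → no match
E → no match
F → match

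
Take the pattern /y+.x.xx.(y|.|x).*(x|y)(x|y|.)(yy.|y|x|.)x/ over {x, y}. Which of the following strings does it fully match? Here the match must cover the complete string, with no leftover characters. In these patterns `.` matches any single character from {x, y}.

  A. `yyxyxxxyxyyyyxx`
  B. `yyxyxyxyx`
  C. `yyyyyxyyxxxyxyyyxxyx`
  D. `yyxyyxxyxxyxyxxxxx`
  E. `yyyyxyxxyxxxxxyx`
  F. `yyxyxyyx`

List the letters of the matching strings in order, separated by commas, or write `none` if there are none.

A, E

A → match
B → no match
C → no match
D → no match
E → match
F → no match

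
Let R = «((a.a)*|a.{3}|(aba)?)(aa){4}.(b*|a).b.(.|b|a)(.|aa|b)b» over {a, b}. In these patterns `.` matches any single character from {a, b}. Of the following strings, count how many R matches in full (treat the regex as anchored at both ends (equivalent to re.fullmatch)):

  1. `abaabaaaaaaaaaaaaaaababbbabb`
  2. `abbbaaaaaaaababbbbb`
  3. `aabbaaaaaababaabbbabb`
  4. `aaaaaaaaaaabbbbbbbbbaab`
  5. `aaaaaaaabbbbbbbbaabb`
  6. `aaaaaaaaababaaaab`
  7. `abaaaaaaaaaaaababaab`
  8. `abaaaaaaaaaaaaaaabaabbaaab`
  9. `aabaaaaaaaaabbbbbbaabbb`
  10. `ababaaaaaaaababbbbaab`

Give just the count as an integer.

8

1 → match
2 → match
3 → no match
4 → match
5 → match
6 → match
7 → match
8 → match
9 → no match
10 → match
Total matched: 8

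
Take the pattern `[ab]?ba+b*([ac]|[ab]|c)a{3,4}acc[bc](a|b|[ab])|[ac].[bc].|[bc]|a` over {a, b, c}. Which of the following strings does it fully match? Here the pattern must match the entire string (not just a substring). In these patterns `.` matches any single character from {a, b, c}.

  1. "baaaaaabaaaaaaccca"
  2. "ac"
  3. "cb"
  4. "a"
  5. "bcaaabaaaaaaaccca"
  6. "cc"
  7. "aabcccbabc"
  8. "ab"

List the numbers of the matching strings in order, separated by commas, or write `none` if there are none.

1, 4

1 → match
2. "ac" → no match
3. "cb" → no match
4. "a" → match
5 → no match
6. "cc" → no match
7. "aabcccbabc" → no match
8. "ab" → no match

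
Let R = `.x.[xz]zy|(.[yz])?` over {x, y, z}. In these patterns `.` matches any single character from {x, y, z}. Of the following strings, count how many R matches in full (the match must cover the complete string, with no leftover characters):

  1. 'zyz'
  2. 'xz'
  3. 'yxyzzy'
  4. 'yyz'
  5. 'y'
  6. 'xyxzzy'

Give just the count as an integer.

2

1 → no match
2 → match
3 → match
4 → no match
5 → no match
6 → no match
Total matched: 2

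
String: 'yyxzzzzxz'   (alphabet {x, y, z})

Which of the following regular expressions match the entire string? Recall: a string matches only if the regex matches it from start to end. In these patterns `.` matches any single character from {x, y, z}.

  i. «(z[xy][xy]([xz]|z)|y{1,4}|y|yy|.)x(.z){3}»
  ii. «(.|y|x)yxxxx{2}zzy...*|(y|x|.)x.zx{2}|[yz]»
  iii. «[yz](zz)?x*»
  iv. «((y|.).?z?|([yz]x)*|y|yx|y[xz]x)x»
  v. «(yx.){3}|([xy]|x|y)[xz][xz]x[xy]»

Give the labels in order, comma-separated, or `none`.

i

i → match
ii → no match
iii → no match
iv → no match — must end with 'x'
v → no match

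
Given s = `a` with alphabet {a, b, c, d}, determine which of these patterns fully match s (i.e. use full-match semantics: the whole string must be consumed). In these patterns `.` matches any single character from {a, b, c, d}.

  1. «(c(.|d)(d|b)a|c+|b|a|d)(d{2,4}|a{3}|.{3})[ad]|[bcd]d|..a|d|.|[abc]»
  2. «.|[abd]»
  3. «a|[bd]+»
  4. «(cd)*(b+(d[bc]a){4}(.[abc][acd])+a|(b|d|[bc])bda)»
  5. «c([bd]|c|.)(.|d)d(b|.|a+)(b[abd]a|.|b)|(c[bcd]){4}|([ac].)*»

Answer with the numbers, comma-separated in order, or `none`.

1 → match
2 → match
3 → match
4 → no match
5 → no match

1, 2, 3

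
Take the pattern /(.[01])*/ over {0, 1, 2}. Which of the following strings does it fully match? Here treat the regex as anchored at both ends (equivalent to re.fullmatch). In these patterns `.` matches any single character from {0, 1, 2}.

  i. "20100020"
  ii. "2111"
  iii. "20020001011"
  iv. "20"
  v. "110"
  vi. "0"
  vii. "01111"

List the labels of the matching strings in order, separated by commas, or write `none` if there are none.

i, ii, iv

i → match
ii → match
iii → no match
iv → match
v → no match
vi → no match
vii → no match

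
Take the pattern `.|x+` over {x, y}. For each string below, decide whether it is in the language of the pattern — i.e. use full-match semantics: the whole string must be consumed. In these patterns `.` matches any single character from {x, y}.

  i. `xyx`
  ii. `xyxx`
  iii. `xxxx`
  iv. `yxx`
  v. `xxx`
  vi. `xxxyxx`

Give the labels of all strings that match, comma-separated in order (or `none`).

iii, v

i. `xyx` → no match
ii. `xyxx` → no match
iii. `xxxx` → match
iv. `yxx` → no match
v. `xxx` → match
vi. `xxxyxx` → no match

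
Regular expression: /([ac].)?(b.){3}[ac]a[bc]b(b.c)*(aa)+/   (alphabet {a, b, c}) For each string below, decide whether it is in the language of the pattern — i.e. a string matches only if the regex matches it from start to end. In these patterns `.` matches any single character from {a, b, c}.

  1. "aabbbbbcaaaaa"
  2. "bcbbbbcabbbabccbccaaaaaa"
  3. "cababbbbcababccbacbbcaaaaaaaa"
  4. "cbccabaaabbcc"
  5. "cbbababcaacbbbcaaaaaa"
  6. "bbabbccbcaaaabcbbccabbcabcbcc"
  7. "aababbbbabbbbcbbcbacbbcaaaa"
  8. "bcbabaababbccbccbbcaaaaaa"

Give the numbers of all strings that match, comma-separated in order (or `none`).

1 → no match
2 → no match
3 → no match
4 → no match — must end with "aa"
5 → match
6 → no match — must end with "aa"
7 → no match
8 → no match

5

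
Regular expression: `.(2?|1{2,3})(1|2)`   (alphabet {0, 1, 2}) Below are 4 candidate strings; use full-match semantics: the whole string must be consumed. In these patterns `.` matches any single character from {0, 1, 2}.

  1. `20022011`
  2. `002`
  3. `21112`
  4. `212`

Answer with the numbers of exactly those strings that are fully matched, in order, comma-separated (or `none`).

3

1. `20022011` → no match
2. `002` → no match
3. `21112` → match
4. `212` → no match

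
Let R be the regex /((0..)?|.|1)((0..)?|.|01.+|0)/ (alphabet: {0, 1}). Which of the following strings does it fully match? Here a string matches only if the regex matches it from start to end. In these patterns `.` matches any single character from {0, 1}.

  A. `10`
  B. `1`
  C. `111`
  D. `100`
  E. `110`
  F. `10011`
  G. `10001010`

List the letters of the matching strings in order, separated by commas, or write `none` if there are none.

A → match
B → match
C → no match
D → no match
E → no match
F → no match
G → no match

A, B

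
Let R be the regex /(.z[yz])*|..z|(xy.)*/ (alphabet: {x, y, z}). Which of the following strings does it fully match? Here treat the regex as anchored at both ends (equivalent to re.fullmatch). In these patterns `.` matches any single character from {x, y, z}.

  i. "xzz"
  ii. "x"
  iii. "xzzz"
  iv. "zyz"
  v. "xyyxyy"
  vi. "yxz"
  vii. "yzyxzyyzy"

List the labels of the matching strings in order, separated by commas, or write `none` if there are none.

i → match
ii → no match
iii → no match
iv → match
v → match
vi → match
vii → match

i, iv, v, vi, vii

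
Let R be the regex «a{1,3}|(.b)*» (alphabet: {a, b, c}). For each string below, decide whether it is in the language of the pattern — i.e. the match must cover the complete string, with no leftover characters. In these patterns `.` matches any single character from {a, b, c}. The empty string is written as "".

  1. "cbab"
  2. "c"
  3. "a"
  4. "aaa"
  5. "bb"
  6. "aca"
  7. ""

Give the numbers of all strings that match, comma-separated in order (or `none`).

1 → match
2 → no match
3 → match
4 → match
5 → match
6 → no match
7 → match

1, 3, 4, 5, 7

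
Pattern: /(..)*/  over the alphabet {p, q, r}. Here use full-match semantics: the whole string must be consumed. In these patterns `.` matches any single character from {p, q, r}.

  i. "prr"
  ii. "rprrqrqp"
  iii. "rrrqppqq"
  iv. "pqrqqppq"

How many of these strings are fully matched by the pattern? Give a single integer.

3

i → no match
ii → match
iii → match
iv → match
Total matched: 3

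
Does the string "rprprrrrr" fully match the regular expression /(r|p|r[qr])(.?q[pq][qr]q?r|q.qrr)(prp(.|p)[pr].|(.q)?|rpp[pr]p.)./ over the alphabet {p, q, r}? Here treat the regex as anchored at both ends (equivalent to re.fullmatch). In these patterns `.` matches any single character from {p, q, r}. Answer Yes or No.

No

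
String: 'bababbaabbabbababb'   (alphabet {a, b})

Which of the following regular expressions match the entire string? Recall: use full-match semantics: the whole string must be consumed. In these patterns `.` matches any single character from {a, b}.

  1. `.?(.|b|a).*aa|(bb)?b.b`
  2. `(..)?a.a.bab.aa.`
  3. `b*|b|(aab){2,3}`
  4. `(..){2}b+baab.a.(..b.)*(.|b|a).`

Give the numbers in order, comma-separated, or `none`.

4

1 → no match
2 → no match
3 → no match
4 → match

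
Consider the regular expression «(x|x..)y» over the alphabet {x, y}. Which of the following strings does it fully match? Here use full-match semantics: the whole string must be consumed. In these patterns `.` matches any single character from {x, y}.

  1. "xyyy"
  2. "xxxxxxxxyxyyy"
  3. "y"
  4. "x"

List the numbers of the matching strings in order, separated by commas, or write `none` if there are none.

1 → match
2 → no match
3 → no match — must start with "x"
4 → no match — must end with "y"

1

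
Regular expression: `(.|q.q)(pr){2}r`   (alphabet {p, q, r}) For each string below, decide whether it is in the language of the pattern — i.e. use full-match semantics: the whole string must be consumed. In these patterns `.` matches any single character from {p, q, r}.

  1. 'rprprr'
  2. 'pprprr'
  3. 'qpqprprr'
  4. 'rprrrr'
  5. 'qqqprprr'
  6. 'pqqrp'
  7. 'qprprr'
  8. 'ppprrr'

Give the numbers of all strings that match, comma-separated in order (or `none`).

1 → match
2 → match
3 → match
4 → no match — must end with 'prr'
5 → match
6 → no match — must end with 'prr'
7 → match
8 → no match — must end with 'prr'

1, 2, 3, 5, 7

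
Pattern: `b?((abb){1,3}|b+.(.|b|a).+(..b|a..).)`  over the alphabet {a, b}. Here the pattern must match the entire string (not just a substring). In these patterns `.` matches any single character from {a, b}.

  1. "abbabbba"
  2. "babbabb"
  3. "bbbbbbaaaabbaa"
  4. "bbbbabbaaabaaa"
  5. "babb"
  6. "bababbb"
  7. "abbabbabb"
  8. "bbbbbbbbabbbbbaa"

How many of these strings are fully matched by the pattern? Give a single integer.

3

1. "abbabbba" → no match
2. "babbabb" → match
3 → no match
4 → no match
5. "babb" → match
6. "bababbb" → no match
7. "abbabbabb" → match
8 → no match
Total matched: 3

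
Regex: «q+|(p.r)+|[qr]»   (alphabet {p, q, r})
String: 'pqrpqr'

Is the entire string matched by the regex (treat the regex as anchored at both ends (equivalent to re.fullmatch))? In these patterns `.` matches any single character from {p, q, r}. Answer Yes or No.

Yes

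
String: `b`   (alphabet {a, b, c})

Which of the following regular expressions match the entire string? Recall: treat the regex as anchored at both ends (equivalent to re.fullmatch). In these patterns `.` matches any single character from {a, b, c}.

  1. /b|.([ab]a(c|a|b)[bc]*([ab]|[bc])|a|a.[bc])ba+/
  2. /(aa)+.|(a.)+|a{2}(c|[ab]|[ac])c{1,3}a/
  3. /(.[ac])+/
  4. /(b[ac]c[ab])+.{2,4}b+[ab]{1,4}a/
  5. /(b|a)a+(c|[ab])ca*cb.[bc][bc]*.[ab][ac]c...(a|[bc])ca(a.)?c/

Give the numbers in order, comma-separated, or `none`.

1

1 → match
2 → no match
3 → no match
4 → no match — must end with `a`
5 → no match — must end with `c`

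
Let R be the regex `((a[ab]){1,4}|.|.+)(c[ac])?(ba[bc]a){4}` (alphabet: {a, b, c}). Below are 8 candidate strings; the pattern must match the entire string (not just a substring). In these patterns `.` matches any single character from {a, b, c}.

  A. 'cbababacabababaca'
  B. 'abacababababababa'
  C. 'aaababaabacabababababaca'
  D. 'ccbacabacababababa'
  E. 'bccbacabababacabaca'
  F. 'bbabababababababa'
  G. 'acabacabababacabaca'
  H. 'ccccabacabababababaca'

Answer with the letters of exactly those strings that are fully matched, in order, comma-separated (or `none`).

A → match
B → match
C → match
D → match
E → match
F → match
G → match
H → match

A, B, C, D, E, F, G, H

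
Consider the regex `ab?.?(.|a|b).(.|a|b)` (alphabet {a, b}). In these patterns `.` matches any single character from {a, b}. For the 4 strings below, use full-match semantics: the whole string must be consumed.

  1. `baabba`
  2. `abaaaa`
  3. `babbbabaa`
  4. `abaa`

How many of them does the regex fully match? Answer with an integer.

1. `baabba` → no match — must start with `a`
2. `abaaaa` → match
3. `babbbabaa` → no match — must start with `a`
4. `abaa` → match
Total matched: 2

2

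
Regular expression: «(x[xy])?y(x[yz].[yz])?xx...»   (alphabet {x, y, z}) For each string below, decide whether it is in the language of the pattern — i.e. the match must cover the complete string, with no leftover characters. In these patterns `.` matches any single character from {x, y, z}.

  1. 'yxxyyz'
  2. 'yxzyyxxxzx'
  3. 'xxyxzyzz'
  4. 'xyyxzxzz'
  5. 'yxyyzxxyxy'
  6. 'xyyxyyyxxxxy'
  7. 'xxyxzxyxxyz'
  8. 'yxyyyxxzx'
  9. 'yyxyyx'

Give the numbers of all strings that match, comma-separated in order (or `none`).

1, 2, 5, 6

1 → match
2 → match
3 → no match
4 → no match
5 → match
6 → match
7 → no match
8 → no match
9 → no match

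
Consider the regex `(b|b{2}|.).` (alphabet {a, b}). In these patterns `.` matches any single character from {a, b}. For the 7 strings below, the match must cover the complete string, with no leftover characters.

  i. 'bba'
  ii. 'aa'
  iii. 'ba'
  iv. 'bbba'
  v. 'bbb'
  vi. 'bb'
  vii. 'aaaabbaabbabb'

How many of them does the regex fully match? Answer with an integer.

i → match
ii → match
iii → match
iv → no match
v → match
vi → match
vii → no match
Total matched: 5

5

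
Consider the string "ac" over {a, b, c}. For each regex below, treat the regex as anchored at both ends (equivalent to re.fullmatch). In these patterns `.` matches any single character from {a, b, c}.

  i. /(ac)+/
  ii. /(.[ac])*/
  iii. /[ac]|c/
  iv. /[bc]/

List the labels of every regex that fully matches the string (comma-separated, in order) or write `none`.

i, ii

i → match
ii → match
iii → no match
iv → no match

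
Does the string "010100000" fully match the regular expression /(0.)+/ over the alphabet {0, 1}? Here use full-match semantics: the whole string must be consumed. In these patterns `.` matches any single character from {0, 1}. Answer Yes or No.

No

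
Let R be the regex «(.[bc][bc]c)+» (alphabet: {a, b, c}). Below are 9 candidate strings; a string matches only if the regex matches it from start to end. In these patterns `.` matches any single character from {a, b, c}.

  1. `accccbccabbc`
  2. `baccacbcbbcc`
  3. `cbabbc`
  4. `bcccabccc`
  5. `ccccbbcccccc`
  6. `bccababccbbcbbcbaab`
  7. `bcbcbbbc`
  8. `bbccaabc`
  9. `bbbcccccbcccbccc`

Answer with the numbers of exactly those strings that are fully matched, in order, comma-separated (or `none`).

1, 5, 7, 9

1. `accccbccabbc` → match
2. `baccacbcbbcc` → no match
3. `cbabbc` → no match
4. `bcccabccc` → no match
5. `ccccbbcccccc` → match
6 → no match — must end with `c`
7. `bcbcbbbc` → match
8. `bbccaabc` → no match
9 → match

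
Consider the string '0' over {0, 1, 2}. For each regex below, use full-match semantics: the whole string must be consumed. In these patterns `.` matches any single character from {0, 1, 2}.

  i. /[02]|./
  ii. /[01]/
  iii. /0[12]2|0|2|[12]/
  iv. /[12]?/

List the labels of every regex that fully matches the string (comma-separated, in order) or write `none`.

i → match
ii → match
iii → match
iv → no match

i, ii, iii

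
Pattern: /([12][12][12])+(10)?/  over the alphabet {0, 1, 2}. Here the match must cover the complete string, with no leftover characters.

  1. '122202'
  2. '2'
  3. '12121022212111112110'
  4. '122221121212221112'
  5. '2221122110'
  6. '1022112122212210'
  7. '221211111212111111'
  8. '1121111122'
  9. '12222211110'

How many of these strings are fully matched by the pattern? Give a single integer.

1. '122202' → no match
2. '2' → no match
3 → no match
4 → match
5. '2221122110' → no match
6 → no match
7 → match
8. '1121111122' → no match
9. '12222211110' → match
Total matched: 3

3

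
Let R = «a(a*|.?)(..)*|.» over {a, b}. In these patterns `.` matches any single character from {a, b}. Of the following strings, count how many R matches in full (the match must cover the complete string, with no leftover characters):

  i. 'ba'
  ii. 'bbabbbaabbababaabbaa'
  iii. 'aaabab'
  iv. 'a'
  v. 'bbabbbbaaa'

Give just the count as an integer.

2

i → no match
ii → no match
iii → match
iv → match
v → no match
Total matched: 2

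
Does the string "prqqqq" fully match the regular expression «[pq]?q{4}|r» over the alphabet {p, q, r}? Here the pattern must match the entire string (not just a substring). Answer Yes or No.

No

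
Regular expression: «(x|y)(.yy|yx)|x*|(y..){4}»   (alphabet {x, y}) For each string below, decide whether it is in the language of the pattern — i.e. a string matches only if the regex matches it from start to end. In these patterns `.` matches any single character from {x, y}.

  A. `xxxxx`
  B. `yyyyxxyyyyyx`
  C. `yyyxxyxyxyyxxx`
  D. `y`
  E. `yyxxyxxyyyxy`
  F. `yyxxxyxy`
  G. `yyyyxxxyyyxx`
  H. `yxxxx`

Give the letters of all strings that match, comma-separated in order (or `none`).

A → match
B → match
C → no match
D → no match
E → no match
F → no match
G → no match
H → no match

A, B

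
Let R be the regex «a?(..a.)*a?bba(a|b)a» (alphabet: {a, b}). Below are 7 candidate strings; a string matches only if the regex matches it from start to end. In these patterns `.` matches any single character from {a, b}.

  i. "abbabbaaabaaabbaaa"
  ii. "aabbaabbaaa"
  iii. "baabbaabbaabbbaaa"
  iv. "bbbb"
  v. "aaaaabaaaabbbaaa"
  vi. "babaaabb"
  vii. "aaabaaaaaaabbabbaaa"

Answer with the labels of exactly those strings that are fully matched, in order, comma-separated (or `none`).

i → match
ii → no match
iii → match
iv → no match — must end with "a"
v → no match
vi → no match — must end with "a"
vii → no match

i, iii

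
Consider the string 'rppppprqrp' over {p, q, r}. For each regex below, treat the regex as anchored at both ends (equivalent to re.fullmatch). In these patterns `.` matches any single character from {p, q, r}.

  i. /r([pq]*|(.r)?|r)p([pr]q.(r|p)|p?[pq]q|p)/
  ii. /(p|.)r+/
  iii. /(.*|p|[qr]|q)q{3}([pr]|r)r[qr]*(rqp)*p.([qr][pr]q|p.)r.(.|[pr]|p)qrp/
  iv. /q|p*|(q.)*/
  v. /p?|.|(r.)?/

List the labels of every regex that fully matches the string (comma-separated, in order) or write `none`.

i → match
ii → no match — must end with 'r'
iii → no match
iv → no match
v → no match

i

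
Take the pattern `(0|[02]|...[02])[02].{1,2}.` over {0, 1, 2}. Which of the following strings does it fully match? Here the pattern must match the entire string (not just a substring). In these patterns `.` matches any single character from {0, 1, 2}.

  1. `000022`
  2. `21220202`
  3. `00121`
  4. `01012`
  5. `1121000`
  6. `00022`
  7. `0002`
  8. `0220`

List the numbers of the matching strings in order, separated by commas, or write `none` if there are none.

1 → no match
2 → match
3 → match
4 → no match
5 → no match
6 → match
7 → match
8 → match

2, 3, 6, 7, 8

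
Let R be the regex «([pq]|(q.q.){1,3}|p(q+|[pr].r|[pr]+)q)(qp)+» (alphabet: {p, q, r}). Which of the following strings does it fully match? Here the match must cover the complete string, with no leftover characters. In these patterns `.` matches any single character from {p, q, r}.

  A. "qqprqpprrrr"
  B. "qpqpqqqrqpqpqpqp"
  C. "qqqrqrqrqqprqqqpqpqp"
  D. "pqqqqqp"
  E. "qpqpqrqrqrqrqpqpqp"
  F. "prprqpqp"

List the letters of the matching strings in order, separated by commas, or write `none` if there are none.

A → no match — must end with "qp"
B → match
C → no match
D → match
E → match
F → no match

B, D, E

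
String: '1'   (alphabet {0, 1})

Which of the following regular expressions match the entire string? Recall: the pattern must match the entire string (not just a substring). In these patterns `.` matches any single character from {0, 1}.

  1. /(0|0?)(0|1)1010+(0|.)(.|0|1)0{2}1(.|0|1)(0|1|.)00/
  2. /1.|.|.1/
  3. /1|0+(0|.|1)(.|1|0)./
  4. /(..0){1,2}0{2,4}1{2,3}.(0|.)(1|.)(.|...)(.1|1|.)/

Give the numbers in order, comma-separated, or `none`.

1 → no match — must end with '00'
2 → match
3 → match
4 → no match

2, 3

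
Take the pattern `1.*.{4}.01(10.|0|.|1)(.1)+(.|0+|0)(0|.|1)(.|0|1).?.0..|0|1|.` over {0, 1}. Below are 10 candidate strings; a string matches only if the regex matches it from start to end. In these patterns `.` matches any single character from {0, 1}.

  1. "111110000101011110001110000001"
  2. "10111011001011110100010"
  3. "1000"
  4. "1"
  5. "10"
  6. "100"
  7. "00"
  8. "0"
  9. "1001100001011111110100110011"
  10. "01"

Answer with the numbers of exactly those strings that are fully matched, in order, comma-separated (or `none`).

1 → no match
2 → match
3 → no match
4 → match
5 → no match
6 → no match
7 → no match
8 → match
9 → no match
10 → no match

2, 4, 8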